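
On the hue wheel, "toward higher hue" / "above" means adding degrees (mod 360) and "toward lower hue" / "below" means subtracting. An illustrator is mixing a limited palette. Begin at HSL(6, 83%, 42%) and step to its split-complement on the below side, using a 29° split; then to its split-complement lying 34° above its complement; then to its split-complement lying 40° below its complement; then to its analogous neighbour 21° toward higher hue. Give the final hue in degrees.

172°

split-comp 29° ↓ +151°: 6 + 151 = 157°
split-comp 34° ↑ +214°: 157 + 214 = 371 → 371 − 360 = 11°
split-comp 40° ↓ +140°: 11 + 140 = 151°
analog 21° ↑ +21°: 151 + 21 = 172°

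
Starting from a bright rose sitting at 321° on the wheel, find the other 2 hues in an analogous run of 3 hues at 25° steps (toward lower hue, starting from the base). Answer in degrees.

Analogous hues sit every 25° along the wheel.
321 − 25 = 296°
321 − 50 = 271°

296° and 271°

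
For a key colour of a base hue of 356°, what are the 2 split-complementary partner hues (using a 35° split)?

141° and 211°

Split-complementary hues sit 35° either side of the complement.
Complement of 356°: 356 + 180 = 536 → 536 − 360 = 176°
176 − 35 = 141°
176 + 35 = 211°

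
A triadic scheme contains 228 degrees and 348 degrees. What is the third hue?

A triad spaces three hues 120° apart.
The full set is {108°, 228°, 348°}.

108°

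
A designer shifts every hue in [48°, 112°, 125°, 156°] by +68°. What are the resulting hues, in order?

116°, 180°, 193°, 224°

48 + 68 = 116°
112 + 68 = 180°
125 + 68 = 193°
156 + 68 = 224°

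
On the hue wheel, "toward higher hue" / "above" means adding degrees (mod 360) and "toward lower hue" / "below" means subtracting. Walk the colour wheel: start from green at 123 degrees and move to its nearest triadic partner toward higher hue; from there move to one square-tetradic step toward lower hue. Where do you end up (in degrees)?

153°

triadic ↑ +120°: 123 + 120 = 243°
square ↓ −90°: 243 − 90 = 153°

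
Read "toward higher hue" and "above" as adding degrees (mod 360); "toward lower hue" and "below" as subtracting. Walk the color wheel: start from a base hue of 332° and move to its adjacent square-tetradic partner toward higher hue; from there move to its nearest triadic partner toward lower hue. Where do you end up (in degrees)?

302°

332 + 90 = 422 → 422 − 360 = 62°   (square ↑)
62 − 120 = -58 → -58 + 360 = 302°   (triadic ↓)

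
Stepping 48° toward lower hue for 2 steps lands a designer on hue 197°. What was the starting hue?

2 steps of 48° (toward lower hue) give a net shift of −96°.
Start = end − shift: 197 + 96 = 293°

293°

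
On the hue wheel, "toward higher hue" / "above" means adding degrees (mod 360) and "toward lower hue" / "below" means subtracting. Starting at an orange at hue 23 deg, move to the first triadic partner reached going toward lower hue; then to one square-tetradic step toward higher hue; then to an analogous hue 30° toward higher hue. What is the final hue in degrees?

triadic ↓ −120°: 23 − 120 = -97 → -97 + 360 = 263°
square ↑ +90°: 263 + 90 = 353°
analog 30° ↑ +30°: 353 + 30 = 383 → 383 − 360 = 23°

23°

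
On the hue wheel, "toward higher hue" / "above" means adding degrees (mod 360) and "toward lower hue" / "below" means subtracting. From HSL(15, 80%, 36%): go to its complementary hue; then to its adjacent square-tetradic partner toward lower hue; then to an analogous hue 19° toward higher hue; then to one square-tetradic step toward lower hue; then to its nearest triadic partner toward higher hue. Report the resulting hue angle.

15 + 180 = 195°   (complement)
195 − 90 = 105°   (square ↓)
105 + 19 = 124°   (analog 19° ↑)
124 − 90 = 34°   (square ↓)
34 + 120 = 154°   (triadic ↑)

154°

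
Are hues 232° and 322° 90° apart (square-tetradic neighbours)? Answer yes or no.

Angular distance: |232 − 322| = 90 = 90°.
90° apart (square-tetradic neighbours) requires 90°.

yes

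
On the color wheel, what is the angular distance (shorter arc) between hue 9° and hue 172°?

|9 − 172| = 163.
163 ≤ 180, so the shorter arc is 163°.

163°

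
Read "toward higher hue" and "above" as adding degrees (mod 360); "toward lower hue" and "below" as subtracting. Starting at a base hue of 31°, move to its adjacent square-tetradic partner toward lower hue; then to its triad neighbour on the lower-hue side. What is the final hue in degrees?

31 − 90 = -59 → -59 + 360 = 301°   (square ↓)
301 − 120 = 181°   (triadic ↓)

181°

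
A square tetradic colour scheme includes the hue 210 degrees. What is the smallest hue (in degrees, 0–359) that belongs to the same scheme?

A square tetradic scheme places four hues every 90°.
The full set through 210° is {30°, 120°, 210°, 300°}.

30°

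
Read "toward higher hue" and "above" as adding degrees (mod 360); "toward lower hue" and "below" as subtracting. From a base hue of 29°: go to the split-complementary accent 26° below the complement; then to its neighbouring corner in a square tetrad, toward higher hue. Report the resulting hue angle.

29 + 154 = 183°   (split-comp 26° ↓)
183 + 90 = 273°   (square ↑)

273°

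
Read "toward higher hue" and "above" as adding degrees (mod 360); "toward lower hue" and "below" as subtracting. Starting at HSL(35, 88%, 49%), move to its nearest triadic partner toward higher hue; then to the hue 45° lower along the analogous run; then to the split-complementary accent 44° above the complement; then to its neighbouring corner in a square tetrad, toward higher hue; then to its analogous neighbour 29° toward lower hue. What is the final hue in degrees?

35°

+120° (triadic ↑): 35 + 120 = 155°
−45° (analog 45° ↓): 155 − 45 = 110°
+224° (split-comp 44° ↑): 110 + 224 = 334°
+90° (square ↑): 334 + 90 = 424 → 424 − 360 = 64°
−29° (analog 29° ↓): 64 − 29 = 35°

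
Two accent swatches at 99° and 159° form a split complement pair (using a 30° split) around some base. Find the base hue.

309°

The accents sit 30° either side of the complement, so the complement is their short-arc midpoint on the wheel.
Short-arc midpoint of 99° and 159°: 129°.
Base is 180° from the complement: 129 − 180 = -51 → -51 + 360 = 309°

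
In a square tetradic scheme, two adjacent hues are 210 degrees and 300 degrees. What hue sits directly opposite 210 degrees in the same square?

30°

A square tetradic scheme places four hues 90° apart; opposite corners are 180° apart.
210 + 180 = 390 → 390 − 360 = 30°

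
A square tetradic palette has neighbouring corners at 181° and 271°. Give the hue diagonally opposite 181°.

A square tetradic scheme places four hues 90° apart; opposite corners are 180° apart.
181 + 180 = 361 → 361 − 360 = 1°

1°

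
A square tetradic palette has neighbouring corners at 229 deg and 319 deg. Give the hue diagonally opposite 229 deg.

A square tetradic scheme places four hues 90° apart; opposite corners are 180° apart.
229 + 180 = 409 → 409 − 360 = 49°

49°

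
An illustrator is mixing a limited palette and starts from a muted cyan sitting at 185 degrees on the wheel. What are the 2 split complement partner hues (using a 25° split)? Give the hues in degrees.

340° and 30°

Complement of 185 degrees: 185 + 180 = 365 → 365 − 360 = 5°
5 − 25 = -20 → -20 + 360 = 340°
5 + 25 = 30°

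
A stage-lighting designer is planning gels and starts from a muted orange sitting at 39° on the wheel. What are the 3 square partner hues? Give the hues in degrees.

A square tetradic scheme places four hues every 90°.
39 + 90 = 129°
39 + 180 = 219°
39 + 270 = 309°

129°, 219° and 309°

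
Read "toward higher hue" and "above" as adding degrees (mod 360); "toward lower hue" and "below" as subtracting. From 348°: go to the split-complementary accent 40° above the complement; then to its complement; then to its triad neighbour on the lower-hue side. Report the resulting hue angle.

268°

+220° (split-comp 40° ↑): 348 + 220 = 568 → 568 − 360 = 208°
+180° (complement): 208 + 180 = 388 → 388 − 360 = 28°
−120° (triadic ↓): 28 − 120 = -92 → -92 + 360 = 268°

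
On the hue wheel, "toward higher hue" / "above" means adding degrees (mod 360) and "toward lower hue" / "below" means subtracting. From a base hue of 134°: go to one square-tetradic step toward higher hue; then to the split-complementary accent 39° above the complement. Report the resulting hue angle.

83°

134 + 90 = 224°   (square ↑)
224 + 219 = 443 → 443 − 360 = 83°   (split-comp 39° ↑)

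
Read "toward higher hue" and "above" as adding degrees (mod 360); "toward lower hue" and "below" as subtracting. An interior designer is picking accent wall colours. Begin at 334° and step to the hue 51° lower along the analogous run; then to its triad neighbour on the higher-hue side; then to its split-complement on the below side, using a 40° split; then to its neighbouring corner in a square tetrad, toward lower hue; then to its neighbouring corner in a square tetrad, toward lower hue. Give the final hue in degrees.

3°

analog 51° ↓ −51°: 334 − 51 = 283°
triadic ↑ +120°: 283 + 120 = 403 → 403 − 360 = 43°
split-comp 40° ↓ +140°: 43 + 140 = 183°
square ↓ −90°: 183 − 90 = 93°
square ↓ −90°: 93 − 90 = 3°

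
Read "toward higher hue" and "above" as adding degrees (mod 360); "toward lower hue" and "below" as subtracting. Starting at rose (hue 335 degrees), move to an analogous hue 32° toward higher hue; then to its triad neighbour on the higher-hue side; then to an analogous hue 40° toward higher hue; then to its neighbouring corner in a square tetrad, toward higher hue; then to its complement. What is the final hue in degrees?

+32° (analog 32° ↑): 335 + 32 = 367 → 367 − 360 = 7°
+120° (triadic ↑): 7 + 120 = 127°
+40° (analog 40° ↑): 127 + 40 = 167°
+90° (square ↑): 167 + 90 = 257°
+180° (complement): 257 + 180 = 437 → 437 − 360 = 77°

77°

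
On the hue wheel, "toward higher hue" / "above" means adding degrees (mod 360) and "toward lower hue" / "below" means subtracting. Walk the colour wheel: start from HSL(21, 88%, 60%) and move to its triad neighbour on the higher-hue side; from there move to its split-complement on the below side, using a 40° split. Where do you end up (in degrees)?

281°

+120° (triadic ↑): 21 + 120 = 141°
+140° (split-comp 40° ↓): 141 + 140 = 281°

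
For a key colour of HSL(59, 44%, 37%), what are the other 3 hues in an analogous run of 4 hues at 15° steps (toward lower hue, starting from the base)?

Analogous hues sit every 15° along the wheel.
59 − 15 = 44°
59 − 30 = 29°
59 − 45 = 14°

44°, 29° and 14°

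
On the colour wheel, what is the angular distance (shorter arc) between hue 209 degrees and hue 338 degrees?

|209 − 338| = 129.
129 ≤ 180, so the shorter arc is 129°.

129°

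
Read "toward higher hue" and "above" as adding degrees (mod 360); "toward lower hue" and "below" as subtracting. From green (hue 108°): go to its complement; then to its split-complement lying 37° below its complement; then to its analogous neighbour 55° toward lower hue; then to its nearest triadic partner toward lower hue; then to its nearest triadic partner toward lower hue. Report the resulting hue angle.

136°

108 + 180 = 288°   (complement)
288 + 143 = 431 → 431 − 360 = 71°   (split-comp 37° ↓)
71 − 55 = 16°   (analog 55° ↓)
16 − 120 = -104 → -104 + 360 = 256°   (triadic ↓)
256 − 120 = 136°   (triadic ↓)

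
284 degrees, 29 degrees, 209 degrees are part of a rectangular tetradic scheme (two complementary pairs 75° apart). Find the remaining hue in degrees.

A rectangular tetradic uses two complementary pairs 75° apart: offsets 0°, 75°, 180°, 255°.
Among {29°, 209°, 284°}, 209° and 29° are a 180° pair.
The remaining hue 284° needs its own complement: 284 + 180 = 464 → 464 − 360 = 104°

104°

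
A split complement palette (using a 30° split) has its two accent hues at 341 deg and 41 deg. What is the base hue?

The accents sit 30° either side of the complement, so the complement is their short-arc midpoint on the wheel.
Short-arc midpoint of 341° and 41°: 11°.
Base is 180° from the complement: 11 − 180 = -169 → -169 + 360 = 191°

191°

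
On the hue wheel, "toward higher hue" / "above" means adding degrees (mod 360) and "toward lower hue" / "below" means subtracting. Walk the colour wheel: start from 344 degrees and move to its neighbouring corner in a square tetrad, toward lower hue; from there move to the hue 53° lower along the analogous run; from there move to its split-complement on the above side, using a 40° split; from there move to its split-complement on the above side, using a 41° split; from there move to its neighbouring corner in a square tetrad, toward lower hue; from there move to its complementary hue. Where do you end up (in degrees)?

12°

−90° (square ↓): 344 − 90 = 254°
−53° (analog 53° ↓): 254 − 53 = 201°
+220° (split-comp 40° ↑): 201 + 220 = 421 → 421 − 360 = 61°
+221° (split-comp 41° ↑): 61 + 221 = 282°
−90° (square ↓): 282 − 90 = 192°
+180° (complement): 192 + 180 = 372 → 372 − 360 = 12°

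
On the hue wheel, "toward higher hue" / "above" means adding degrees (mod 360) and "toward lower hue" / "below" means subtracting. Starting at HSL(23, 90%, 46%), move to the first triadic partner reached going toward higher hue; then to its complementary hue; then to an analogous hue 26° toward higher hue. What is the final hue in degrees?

triadic ↑ +120°: 23 + 120 = 143°
complement +180°: 143 + 180 = 323°
analog 26° ↑ +26°: 323 + 26 = 349°

349°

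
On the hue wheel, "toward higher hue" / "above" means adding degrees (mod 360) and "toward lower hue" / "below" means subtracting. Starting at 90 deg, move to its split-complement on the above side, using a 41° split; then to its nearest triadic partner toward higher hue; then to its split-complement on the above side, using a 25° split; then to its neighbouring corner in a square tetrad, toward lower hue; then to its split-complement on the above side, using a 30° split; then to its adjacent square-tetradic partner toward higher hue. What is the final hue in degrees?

126°

split-comp 41° ↑ +221°: 90 + 221 = 311°
triadic ↑ +120°: 311 + 120 = 431 → 431 − 360 = 71°
split-comp 25° ↑ +205°: 71 + 205 = 276°
square ↓ −90°: 276 − 90 = 186°
split-comp 30° ↑ +210°: 186 + 210 = 396 → 396 − 360 = 36°
square ↑ +90°: 36 + 90 = 126°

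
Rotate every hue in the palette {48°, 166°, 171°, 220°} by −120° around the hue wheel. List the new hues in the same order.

48 − 120 = -72 → -72 + 360 = 288°
166 − 120 = 46°
171 − 120 = 51°
220 − 120 = 100°

288°, 46°, 51°, 100°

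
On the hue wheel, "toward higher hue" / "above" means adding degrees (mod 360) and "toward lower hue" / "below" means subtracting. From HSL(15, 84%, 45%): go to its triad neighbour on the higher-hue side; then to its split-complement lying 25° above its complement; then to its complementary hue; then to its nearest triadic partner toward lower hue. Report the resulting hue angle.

triadic ↑ +120°: 15 + 120 = 135°
split-comp 25° ↑ +205°: 135 + 205 = 340°
complement +180°: 340 + 180 = 520 → 520 − 360 = 160°
triadic ↓ −120°: 160 − 120 = 40°

40°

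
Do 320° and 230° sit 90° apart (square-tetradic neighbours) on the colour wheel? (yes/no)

yes

Angular distance: |320 − 230| = 90 = 90°.
90° apart (square-tetradic neighbours) requires 90°.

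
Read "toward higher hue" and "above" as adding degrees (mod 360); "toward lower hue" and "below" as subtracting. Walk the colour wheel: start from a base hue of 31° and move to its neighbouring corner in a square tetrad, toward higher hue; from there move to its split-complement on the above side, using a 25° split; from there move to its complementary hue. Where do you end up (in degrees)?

146°

+90° (square ↑): 31 + 90 = 121°
+205° (split-comp 25° ↑): 121 + 205 = 326°
+180° (complement): 326 + 180 = 506 → 506 − 360 = 146°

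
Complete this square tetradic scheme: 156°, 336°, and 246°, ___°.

66°

A square tetradic scheme places four hues every 90°.
The full set through 156° is {66°, 156°, 246°, 336°}.
Given {156°, 246°, 336°}, the missing hue is 66°.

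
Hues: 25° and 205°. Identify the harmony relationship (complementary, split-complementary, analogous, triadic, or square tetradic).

Sort the hues: 25°, 205°.
Successive gaps around the wheel: 180°, 180°.
Two hues 180° apart are complementary.

complementary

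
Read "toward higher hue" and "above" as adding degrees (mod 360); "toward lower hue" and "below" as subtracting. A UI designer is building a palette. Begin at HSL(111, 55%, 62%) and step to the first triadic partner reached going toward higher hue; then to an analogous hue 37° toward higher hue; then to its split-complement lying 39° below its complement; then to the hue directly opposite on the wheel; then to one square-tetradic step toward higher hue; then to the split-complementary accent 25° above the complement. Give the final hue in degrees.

triadic ↑ +120°: 111 + 120 = 231°
analog 37° ↑ +37°: 231 + 37 = 268°
split-comp 39° ↓ +141°: 268 + 141 = 409 → 409 − 360 = 49°
complement +180°: 49 + 180 = 229°
square ↑ +90°: 229 + 90 = 319°
split-comp 25° ↑ +205°: 319 + 205 = 524 → 524 − 360 = 164°

164°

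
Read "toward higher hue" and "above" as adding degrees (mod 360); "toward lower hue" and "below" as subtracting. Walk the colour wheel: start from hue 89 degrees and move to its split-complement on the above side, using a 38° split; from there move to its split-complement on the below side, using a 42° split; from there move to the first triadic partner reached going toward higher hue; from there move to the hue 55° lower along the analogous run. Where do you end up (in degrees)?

split-comp 38° ↑ +218°: 89 + 218 = 307°
split-comp 42° ↓ +138°: 307 + 138 = 445 → 445 − 360 = 85°
triadic ↑ +120°: 85 + 120 = 205°
analog 55° ↓ −55°: 205 − 55 = 150°

150°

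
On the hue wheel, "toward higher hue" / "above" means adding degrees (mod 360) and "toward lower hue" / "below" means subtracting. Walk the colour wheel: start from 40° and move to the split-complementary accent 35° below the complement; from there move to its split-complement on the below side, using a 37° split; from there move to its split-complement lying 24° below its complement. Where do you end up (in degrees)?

124°

40 + 145 = 185°   (split-comp 35° ↓)
185 + 143 = 328°   (split-comp 37° ↓)
328 + 156 = 484 → 484 − 360 = 124°   (split-comp 24° ↓)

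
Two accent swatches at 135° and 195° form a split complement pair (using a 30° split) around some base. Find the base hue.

345°

The accents sit 30° either side of the complement, so the complement is their short-arc midpoint on the wheel.
Short-arc midpoint of 135° and 195°: 165°.
Base is 180° from the complement: 165 − 180 = -15 → -15 + 360 = 345°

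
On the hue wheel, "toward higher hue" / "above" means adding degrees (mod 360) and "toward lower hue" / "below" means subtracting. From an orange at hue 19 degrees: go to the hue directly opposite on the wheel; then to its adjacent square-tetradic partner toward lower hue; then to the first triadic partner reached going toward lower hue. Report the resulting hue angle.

349°

+180° (complement): 19 + 180 = 199°
−90° (square ↓): 199 − 90 = 109°
−120° (triadic ↓): 109 − 120 = -11 → -11 + 360 = 349°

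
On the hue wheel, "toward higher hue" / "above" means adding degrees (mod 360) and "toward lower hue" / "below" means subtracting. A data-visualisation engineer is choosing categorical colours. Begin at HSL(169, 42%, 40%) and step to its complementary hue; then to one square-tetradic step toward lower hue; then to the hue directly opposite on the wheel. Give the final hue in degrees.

79°

169 + 180 = 349°   (complement)
349 − 90 = 259°   (square ↓)
259 + 180 = 439 → 439 − 360 = 79°   (complement)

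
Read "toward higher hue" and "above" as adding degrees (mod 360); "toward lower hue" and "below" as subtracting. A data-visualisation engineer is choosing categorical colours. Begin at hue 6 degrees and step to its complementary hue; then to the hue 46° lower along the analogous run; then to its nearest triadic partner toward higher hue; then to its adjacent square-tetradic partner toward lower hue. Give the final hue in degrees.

170°

6 + 180 = 186°   (complement)
186 − 46 = 140°   (analog 46° ↓)
140 + 120 = 260°   (triadic ↑)
260 − 90 = 170°   (square ↓)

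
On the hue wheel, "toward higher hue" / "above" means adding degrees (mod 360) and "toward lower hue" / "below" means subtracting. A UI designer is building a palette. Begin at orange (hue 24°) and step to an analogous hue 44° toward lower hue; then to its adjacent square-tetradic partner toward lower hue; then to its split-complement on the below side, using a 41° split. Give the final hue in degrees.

29°

analog 44° ↓ −44°: 24 − 44 = -20 → -20 + 360 = 340°
square ↓ −90°: 340 − 90 = 250°
split-comp 41° ↓ +139°: 250 + 139 = 389 → 389 − 360 = 29°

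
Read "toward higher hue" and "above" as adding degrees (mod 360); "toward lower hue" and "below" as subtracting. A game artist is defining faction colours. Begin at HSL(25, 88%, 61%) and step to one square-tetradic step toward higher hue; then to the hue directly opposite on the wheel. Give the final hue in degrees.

25 + 90 = 115°   (square ↑)
115 + 180 = 295°   (complement)

295°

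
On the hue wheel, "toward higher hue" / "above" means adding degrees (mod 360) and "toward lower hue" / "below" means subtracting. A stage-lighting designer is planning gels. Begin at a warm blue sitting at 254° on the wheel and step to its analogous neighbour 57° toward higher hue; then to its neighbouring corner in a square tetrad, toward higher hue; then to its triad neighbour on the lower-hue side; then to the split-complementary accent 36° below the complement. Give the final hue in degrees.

65°

analog 57° ↑ +57°: 254 + 57 = 311°
square ↑ +90°: 311 + 90 = 401 → 401 − 360 = 41°
triadic ↓ −120°: 41 − 120 = -79 → -79 + 360 = 281°
split-comp 36° ↓ +144°: 281 + 144 = 425 → 425 − 360 = 65°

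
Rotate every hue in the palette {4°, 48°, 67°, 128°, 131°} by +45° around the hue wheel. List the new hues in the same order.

4 + 45 = 49°
48 + 45 = 93°
67 + 45 = 112°
128 + 45 = 173°
131 + 45 = 176°

49°, 93°, 112°, 173°, 176°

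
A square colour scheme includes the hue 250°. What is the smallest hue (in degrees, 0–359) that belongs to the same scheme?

A square tetradic scheme places four hues every 90°.
The full set through 250° is {70°, 160°, 250°, 340°}.

70°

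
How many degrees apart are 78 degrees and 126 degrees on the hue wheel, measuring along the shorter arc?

48°

|78 − 126| = 48.
48 ≤ 180, so the shorter arc is 48°.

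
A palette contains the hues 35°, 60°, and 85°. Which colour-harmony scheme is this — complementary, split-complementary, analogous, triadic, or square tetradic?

analogous

Sort the hues: 35°, 60°, 85°.
Successive gaps around the wheel: 25°, 25°, 310°.
A run of hues at equal small steps (25°) with one large closing gap is an analogous group.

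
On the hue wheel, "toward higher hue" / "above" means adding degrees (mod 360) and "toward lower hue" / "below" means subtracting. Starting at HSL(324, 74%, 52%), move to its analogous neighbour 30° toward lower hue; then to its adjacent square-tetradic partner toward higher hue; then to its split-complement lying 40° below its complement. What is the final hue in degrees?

164°

−30° (analog 30° ↓): 324 − 30 = 294°
+90° (square ↑): 294 + 90 = 384 → 384 − 360 = 24°
+140° (split-comp 40° ↓): 24 + 140 = 164°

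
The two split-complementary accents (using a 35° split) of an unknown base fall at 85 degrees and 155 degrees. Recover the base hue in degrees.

The accents sit 35° either side of the complement, so the complement is their short-arc midpoint on the wheel.
Short-arc midpoint of 85° and 155°: 120°.
Base is 180° from the complement: 120 − 180 = -60 → -60 + 360 = 300°

300°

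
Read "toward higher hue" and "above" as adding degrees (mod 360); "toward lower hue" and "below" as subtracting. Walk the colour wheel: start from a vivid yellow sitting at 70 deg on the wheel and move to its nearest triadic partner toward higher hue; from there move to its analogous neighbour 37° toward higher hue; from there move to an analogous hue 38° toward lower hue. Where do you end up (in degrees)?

70 + 120 = 190°   (triadic ↑)
190 + 37 = 227°   (analog 37° ↑)
227 − 38 = 189°   (analog 38° ↓)

189°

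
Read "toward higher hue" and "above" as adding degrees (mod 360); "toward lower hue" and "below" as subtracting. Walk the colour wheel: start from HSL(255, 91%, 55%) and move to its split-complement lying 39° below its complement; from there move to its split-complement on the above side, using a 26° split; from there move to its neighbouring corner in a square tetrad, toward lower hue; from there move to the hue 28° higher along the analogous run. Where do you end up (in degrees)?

+141° (split-comp 39° ↓): 255 + 141 = 396 → 396 − 360 = 36°
+206° (split-comp 26° ↑): 36 + 206 = 242°
−90° (square ↓): 242 − 90 = 152°
+28° (analog 28° ↑): 152 + 28 = 180°

180°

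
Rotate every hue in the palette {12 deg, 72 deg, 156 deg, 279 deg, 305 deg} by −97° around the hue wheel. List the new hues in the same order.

275°, 335°, 59°, 182°, 208°

12 − 97 = -85 → -85 + 360 = 275°
72 − 97 = -25 → -25 + 360 = 335°
156 − 97 = 59°
279 − 97 = 182°
305 − 97 = 208°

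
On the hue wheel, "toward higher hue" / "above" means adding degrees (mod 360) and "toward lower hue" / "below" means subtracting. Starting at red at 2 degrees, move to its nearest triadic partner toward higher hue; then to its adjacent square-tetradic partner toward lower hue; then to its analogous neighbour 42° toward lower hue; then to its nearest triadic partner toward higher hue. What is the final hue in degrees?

110°

2 + 120 = 122°   (triadic ↑)
122 − 90 = 32°   (square ↓)
32 − 42 = -10 → -10 + 360 = 350°   (analog 42° ↓)
350 + 120 = 470 → 470 − 360 = 110°   (triadic ↑)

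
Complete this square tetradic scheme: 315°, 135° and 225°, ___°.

45°

A square tetradic scheme places four hues every 90°.
The full set through 135° is {45°, 135°, 225°, 315°}.
Given {135°, 225°, 315°}, the missing hue is 45°.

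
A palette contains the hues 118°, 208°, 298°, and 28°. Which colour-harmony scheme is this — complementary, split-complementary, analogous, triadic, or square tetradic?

Sort the hues: 28°, 118°, 208°, 298°.
Successive gaps around the wheel: 90°, 90°, 90°, 90°.
Four hues every 90° form a square tetradic scheme.

square tetradic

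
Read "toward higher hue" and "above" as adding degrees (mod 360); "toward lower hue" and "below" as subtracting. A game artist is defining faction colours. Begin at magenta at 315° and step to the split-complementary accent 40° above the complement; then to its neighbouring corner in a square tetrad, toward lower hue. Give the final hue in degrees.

85°

315 + 220 = 535 → 535 − 360 = 175°   (split-comp 40° ↑)
175 − 90 = 85°   (square ↓)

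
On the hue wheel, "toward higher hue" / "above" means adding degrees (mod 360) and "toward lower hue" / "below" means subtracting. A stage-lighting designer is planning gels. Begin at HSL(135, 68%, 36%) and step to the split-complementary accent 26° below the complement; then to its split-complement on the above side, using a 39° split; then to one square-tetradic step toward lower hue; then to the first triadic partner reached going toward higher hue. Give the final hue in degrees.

178°

135 + 154 = 289°   (split-comp 26° ↓)
289 + 219 = 508 → 508 − 360 = 148°   (split-comp 39° ↑)
148 − 90 = 58°   (square ↓)
58 + 120 = 178°   (triadic ↑)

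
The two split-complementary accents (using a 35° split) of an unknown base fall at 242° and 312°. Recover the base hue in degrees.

The accents sit 35° either side of the complement, so the complement is their short-arc midpoint on the wheel.
Short-arc midpoint of 242° and 312°: 277°.
Base is 180° from the complement: 277 − 180 = 97°

97°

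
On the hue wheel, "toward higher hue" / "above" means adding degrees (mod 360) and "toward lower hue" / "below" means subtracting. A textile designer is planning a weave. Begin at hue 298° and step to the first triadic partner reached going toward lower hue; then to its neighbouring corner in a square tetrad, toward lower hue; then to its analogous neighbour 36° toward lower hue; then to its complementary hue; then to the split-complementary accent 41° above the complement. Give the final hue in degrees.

298 − 120 = 178°   (triadic ↓)
178 − 90 = 88°   (square ↓)
88 − 36 = 52°   (analog 36° ↓)
52 + 180 = 232°   (complement)
232 + 221 = 453 → 453 − 360 = 93°   (split-comp 41° ↑)

93°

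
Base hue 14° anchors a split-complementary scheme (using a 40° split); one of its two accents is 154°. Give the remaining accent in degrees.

234°

Split-complementary hues sit 40° either side of the complement.
Complement of the base 14°: 14 + 180 = 194°
The given accent 154° is 40° one side of 194°; the other accent sits 40° the other side: 194 + 40 = 234°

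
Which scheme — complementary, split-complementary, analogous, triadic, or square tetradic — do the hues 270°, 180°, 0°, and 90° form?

Sort the hues: 0°, 90°, 180°, 270°.
Successive gaps around the wheel: 90°, 90°, 90°, 90°.
Four hues every 90° form a square tetradic scheme.

square tetradic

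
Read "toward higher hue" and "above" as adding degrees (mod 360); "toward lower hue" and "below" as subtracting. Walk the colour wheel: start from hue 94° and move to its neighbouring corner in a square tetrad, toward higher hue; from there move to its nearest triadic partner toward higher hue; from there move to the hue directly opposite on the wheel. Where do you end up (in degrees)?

124°

square ↑ +90°: 94 + 90 = 184°
triadic ↑ +120°: 184 + 120 = 304°
complement +180°: 304 + 180 = 484 → 484 − 360 = 124°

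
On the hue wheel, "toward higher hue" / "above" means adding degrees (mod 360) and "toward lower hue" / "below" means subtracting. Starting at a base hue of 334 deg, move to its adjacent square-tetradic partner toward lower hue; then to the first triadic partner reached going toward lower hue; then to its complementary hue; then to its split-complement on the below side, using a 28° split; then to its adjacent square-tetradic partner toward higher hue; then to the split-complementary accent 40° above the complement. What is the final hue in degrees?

46°

square ↓ −90°: 334 − 90 = 244°
triadic ↓ −120°: 244 − 120 = 124°
complement +180°: 124 + 180 = 304°
split-comp 28° ↓ +152°: 304 + 152 = 456 → 456 − 360 = 96°
square ↑ +90°: 96 + 90 = 186°
split-comp 40° ↑ +220°: 186 + 220 = 406 → 406 − 360 = 46°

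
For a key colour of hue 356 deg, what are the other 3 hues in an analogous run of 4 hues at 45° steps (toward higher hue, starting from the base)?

356 + 45 = 401 → 401 − 360 = 41°
356 + 90 = 446 → 446 − 360 = 86°
356 + 135 = 491 → 491 − 360 = 131°

41°, 86°, 131°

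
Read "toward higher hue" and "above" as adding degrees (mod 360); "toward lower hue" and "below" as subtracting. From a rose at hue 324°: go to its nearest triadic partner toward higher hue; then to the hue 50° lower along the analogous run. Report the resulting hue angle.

324 + 120 = 444 → 444 − 360 = 84°   (triadic ↑)
84 − 50 = 34°   (analog 50° ↓)

34°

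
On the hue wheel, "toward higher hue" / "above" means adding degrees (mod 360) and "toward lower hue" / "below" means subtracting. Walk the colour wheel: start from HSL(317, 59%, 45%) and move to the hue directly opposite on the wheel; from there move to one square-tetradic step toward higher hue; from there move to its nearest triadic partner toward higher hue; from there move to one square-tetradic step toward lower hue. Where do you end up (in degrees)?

257°

+180° (complement): 317 + 180 = 497 → 497 − 360 = 137°
+90° (square ↑): 137 + 90 = 227°
+120° (triadic ↑): 227 + 120 = 347°
−90° (square ↓): 347 − 90 = 257°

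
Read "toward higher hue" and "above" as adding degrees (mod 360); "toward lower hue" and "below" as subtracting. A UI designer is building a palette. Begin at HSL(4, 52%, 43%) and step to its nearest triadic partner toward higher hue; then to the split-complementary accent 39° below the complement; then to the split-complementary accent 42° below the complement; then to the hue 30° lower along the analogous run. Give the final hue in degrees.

triadic ↑ +120°: 4 + 120 = 124°
split-comp 39° ↓ +141°: 124 + 141 = 265°
split-comp 42° ↓ +138°: 265 + 138 = 403 → 403 − 360 = 43°
analog 30° ↓ −30°: 43 − 30 = 13°

13°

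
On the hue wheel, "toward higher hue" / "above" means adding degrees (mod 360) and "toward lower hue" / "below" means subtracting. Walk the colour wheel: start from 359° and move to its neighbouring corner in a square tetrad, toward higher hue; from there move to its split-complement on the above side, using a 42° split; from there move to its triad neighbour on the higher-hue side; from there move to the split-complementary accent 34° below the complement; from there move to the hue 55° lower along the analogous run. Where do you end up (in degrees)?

359 + 90 = 449 → 449 − 360 = 89°   (square ↑)
89 + 222 = 311°   (split-comp 42° ↑)
311 + 120 = 431 → 431 − 360 = 71°   (triadic ↑)
71 + 146 = 217°   (split-comp 34° ↓)
217 − 55 = 162°   (analog 55° ↓)

162°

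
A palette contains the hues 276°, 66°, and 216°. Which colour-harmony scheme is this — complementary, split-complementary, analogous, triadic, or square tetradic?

Sort the hues: 66°, 216°, 276°.
Successive gaps around the wheel: 150°, 60°, 150°.
Two 150° gaps and one 60° gap — a base hue opposite a pair of accents 30° either side of its complement — is the split-complementary pattern.

split-complementary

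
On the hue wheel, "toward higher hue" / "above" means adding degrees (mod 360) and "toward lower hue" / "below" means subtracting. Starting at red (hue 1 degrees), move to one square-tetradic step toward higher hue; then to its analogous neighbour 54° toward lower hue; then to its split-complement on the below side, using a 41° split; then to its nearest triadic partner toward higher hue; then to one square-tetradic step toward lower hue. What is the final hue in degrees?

206°

1 + 90 = 91°   (square ↑)
91 − 54 = 37°   (analog 54° ↓)
37 + 139 = 176°   (split-comp 41° ↓)
176 + 120 = 296°   (triadic ↑)
296 − 90 = 206°   (square ↓)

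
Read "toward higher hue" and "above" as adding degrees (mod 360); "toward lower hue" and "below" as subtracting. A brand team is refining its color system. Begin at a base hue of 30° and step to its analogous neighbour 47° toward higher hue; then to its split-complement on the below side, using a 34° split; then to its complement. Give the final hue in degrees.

analog 47° ↑ +47°: 30 + 47 = 77°
split-comp 34° ↓ +146°: 77 + 146 = 223°
complement +180°: 223 + 180 = 403 → 403 − 360 = 43°

43°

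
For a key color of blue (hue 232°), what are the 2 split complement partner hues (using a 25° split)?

27° and 77°

Split-complementary hues sit 25° either side of the complement.
Complement of 232°: 232 + 180 = 412 → 412 − 360 = 52°
52 − 25 = 27°
52 + 25 = 77°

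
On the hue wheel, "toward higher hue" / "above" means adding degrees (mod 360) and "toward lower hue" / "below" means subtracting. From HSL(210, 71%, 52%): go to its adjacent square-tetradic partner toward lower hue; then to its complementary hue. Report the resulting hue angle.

square ↓ −90°: 210 − 90 = 120°
complement +180°: 120 + 180 = 300°

300°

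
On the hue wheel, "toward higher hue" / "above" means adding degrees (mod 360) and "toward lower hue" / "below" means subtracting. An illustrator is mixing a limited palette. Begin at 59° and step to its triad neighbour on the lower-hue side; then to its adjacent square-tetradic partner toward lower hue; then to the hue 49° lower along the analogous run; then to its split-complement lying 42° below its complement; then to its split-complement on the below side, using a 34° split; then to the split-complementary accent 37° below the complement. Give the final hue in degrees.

227°

triadic ↓ −120°: 59 − 120 = -61 → -61 + 360 = 299°
square ↓ −90°: 299 − 90 = 209°
analog 49° ↓ −49°: 209 − 49 = 160°
split-comp 42° ↓ +138°: 160 + 138 = 298°
split-comp 34° ↓ +146°: 298 + 146 = 444 → 444 − 360 = 84°
split-comp 37° ↓ +143°: 84 + 143 = 227°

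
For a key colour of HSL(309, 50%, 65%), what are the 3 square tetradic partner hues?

A square tetradic scheme places four hues every 90°.
309 + 90 = 399 → 399 − 360 = 39°
309 + 180 = 489 → 489 − 360 = 129°
309 + 270 = 579 → 579 − 360 = 219°

39°, 129°, 219°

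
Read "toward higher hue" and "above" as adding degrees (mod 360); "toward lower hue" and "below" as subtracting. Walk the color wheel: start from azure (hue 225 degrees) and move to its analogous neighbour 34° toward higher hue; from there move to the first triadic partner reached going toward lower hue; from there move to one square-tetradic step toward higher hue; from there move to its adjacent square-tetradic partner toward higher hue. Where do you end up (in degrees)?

319°

225 + 34 = 259°   (analog 34° ↑)
259 − 120 = 139°   (triadic ↓)
139 + 90 = 229°   (square ↑)
229 + 90 = 319°   (square ↑)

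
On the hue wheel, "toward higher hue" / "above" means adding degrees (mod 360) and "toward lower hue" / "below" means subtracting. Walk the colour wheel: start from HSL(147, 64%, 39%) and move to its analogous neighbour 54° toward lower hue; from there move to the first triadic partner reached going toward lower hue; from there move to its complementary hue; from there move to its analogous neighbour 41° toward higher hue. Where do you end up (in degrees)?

194°

analog 54° ↓ −54°: 147 − 54 = 93°
triadic ↓ −120°: 93 − 120 = -27 → -27 + 360 = 333°
complement +180°: 333 + 180 = 513 → 513 − 360 = 153°
analog 41° ↑ +41°: 153 + 41 = 194°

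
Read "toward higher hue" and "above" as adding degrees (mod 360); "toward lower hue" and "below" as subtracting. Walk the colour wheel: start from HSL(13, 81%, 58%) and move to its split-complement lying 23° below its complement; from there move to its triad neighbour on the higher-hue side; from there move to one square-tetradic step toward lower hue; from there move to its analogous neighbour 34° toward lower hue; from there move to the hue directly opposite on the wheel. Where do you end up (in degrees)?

13 + 157 = 170°   (split-comp 23° ↓)
170 + 120 = 290°   (triadic ↑)
290 − 90 = 200°   (square ↓)
200 − 34 = 166°   (analog 34° ↓)
166 + 180 = 346°   (complement)

346°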